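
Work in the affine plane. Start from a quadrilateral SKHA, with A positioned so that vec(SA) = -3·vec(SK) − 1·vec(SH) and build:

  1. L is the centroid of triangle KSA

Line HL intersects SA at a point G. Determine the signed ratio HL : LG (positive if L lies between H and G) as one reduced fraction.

Choose coordinates S = (0, 0), K = (1, 0), H = (0, 1), A = (-3, -1).
1. L is the centroid of triangle KSA ⇒ L = (-2/3, -1/3)
line HL meets SA at G = (-3/5, -1/5)
L = H + t·(G−H) with t = 10/9, so HL:LG = 10/9:-1/9

HL:LG = -10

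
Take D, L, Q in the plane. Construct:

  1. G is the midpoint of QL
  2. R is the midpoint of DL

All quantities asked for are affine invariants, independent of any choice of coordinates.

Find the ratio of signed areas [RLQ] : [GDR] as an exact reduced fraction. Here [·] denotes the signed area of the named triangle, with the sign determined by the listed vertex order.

Choose coordinates D = (0, 0), L = (1, 0), Q = (0, 1).
1. G is the midpoint of QL ⇒ G = (1/2, 1/2)
2. R is the midpoint of DL ⇒ R = (1/2, 0)
2·[RLQ] = 1/2, 2·[GDR] = 1/4
[RLQ]:[GDR] = 1/2:1/4 = 2

[RLQ]:[GDR] = 2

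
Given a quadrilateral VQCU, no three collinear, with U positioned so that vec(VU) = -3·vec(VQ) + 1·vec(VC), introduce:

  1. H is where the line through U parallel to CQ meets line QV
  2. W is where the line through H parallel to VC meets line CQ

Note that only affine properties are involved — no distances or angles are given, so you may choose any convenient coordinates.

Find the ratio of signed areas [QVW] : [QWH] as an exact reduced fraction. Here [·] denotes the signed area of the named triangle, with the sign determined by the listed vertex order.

[QVW]:[QWH] = -1/3

Choose coordinates V = (0, 0), Q = (1, 0), C = (0, 1), U = (-3, 1).
1. H is where the line through U parallel to CQ meets line QV ⇒ H = (-2, 0)
2. W is where the line through H parallel to VC meets line CQ ⇒ W = (-2, 3)
2·[QVW] = -3, 2·[QWH] = 9
[QVW]:[QWH] = -3:9 = -1/3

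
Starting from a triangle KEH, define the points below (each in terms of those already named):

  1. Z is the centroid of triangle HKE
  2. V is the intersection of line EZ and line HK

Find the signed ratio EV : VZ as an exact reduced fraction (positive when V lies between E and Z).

EV:VZ = -3

Set K = (0, 0), E = (1, 0), H = (0, 1); any affine frame gives the same invariant.
1. Z is the centroid of triangle HKE ⇒ Z = (1/3, 1/3)
2. V is the intersection of line EZ and line HK ⇒ V = (0, 1/2)
V = E + t·(Z−E) with t = 3/2, so EV:VZ = t:(1−t) = 3/2:-1/2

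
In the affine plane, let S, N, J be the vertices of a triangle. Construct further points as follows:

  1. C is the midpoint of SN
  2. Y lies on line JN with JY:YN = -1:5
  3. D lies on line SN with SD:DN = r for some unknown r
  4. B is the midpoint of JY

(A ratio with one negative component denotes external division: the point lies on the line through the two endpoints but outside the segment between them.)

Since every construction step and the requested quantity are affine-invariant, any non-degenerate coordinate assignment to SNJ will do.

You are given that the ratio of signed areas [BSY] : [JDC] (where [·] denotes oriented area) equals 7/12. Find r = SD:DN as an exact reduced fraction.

r = 5/2

Choose coordinates S = (0, 0), N = (1, 0), J = (0, 1).
1. C is the midpoint of SN ⇒ C = (1/2, 0)
2. Y lies on line JN with JY:YN = -1:5 ⇒ Y = (-1/4, 5/4)
3. With SD:DN = r, write λ = r/(r+1) so D = S + λ·(N−S); D is affine-linear in λ
4. B is the midpoint of JY ⇒ B = (-1/8, 9/8)
Every point depending on D is an affine combination of D and λ-independent points, so each such coordinate is linear in λ; the λ² term in each signed area is a multiple of (N−S)×(N−S) = 0, so 2·[BSY] and 2·[JDC] are each linear in λ. Evaluating at λ=0 and λ=1:
  2·[BSY] = -1/8,   2·[JDC] = −λ + 1/2
So [BSY]:[JDC] = (-1/8) / (−λ + 1/2). Setting this equal to 7/12:
  -1/8 = 7/12·(−λ + 1/2)  ⇒  λ = 5/7
Then r = λ/(1−λ) = (5/7)/(2/7) = 5/2. Check: with r = 5/2, D = (5/7, 0) and [BSY]:[JDC] = 7/12 as required.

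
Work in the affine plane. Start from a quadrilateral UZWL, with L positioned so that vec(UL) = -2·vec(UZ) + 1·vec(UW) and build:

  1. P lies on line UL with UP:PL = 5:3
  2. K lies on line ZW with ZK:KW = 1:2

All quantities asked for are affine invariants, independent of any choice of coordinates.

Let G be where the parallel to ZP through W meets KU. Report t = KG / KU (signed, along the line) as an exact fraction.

Choose coordinates U = (0, 0), Z = (1, 0), W = (0, 1), L = (-2, 1).
1. P lies on line UL with UP:PL = 5:3 ⇒ P = (-5/4, 5/8)
2. K lies on line ZW with ZK:KW = 1:2 ⇒ K = (2/3, 1/3)
through W parallel to ZP: direction (-9/4, 5/8); meets KU at G = (9/7, 9/14)
G = K + t·(U−K) with t = -13/14

t = -13/14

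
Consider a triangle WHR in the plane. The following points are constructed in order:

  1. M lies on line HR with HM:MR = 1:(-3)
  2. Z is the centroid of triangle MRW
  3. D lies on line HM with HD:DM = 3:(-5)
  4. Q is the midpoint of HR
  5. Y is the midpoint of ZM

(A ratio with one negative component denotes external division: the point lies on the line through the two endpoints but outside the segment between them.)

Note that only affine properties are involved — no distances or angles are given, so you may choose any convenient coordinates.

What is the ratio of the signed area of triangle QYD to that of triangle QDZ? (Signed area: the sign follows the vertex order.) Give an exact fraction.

Work in coordinates with W = (0, 0), H = (1, 0), R = (0, 1).
1. M lies on line HR with HM:MR = 1:(-3) ⇒ M = (3/2, -1/2)
2. Z is the centroid of triangle MRW ⇒ Z = (1/2, 1/6)
3. D lies on line HM with HD:DM = 3:(-5) ⇒ D = (1/4, 3/4)
4. Q is the midpoint of HR ⇒ Q = (1/2, 1/2)
5. Y is the midpoint of ZM ⇒ Y = (1, -1/6)
2·[QYD] = -1/24, 2·[QDZ] = 1/12
[QYD]:[QDZ] = -1/24:1/12 = -1/2

[QYD]:[QDZ] = -1/2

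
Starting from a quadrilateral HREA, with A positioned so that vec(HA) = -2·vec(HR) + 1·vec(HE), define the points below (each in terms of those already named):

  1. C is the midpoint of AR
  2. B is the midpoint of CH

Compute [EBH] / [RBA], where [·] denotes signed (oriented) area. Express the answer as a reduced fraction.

[EBH]:[RBA] = -1/2

Choose coordinates H = (0, 0), R = (1, 0), E = (0, 1), A = (-2, 1).
1. C is the midpoint of AR ⇒ C = (-1/2, 1/2)
2. B is the midpoint of CH ⇒ B = (-1/4, 1/4)
2·[EBH] = 1/4, 2·[RBA] = -1/2
[EBH]:[RBA] = 1/4:-1/2 = -1/2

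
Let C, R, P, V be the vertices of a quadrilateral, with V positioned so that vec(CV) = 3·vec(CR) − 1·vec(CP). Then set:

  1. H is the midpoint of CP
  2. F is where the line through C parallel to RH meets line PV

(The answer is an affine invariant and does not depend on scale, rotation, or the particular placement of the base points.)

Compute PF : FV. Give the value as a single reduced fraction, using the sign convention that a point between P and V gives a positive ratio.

PF:FV = -2

Assign C = (0, 0), R = (1, 0), P = (0, 1), V = (3, -1) — the answer is frame-independent, so this choice is without loss of generality.
1. H is the midpoint of CP ⇒ H = (0, 1/2)
2. F is where the line through C parallel to RH meets line PV ⇒ F = (6, -3)
F = P + t·(V−P) with t = 2, so PF:FV = t:(1−t) = 2:-1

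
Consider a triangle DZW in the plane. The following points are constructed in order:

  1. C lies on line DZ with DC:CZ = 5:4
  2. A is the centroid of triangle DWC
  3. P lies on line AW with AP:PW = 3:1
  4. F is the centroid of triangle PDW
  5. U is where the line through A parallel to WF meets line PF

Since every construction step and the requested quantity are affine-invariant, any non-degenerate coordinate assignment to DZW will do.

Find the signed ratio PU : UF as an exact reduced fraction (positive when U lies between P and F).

Work in coordinates with D = (0, 0), Z = (1, 0), W = (0, 1).
1. C lies on line DZ with DC:CZ = 5:4 ⇒ C = (5/9, 0)
2. A is the centroid of triangle DWC ⇒ A = (5/27, 1/3)
3. P lies on line AW with AP:PW = 3:1 ⇒ P = (5/108, 5/6)
4. F is the centroid of triangle PDW ⇒ F = (5/324, 11/18)
5. U is where the line through A parallel to WF meets line PF ⇒ U = (5/36, 3/2)
U = P + t·(F−P) with t = -3, so PU:UF = t:(1−t) = -3:4

PU:UF = -3/4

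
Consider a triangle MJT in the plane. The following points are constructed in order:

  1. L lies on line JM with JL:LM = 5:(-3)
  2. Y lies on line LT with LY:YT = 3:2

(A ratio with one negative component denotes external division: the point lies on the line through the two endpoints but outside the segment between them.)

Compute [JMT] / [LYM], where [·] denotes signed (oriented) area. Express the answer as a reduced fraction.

[JMT]:[LYM] = 10/9

Set M = (0, 0), J = (1, 0), T = (0, 1); any affine frame gives the same invariant.
1. L lies on line JM with JL:LM = 5:(-3) ⇒ L = (-3/2, 0)
2. Y lies on line LT with LY:YT = 3:2 ⇒ Y = (-3/5, 3/5)
2·[JMT] = -1, 2·[LYM] = -9/10
[JMT]:[LYM] = -1:-9/10 = 10/9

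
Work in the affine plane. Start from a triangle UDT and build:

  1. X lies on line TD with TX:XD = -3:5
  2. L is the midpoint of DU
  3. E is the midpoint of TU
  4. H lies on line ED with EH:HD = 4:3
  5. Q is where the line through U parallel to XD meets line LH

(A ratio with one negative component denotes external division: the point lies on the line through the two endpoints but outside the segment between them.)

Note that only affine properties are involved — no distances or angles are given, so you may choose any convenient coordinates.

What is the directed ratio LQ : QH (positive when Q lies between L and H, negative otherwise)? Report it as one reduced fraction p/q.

LQ:QH = -7/11

Set U = (0, 0), D = (1, 0), T = (0, 1); any affine frame gives the same invariant.
1. X lies on line TD with TX:XD = -3:5 ⇒ X = (-3/2, 5/2)
2. L is the midpoint of DU ⇒ L = (1/2, 0)
3. E is the midpoint of TU ⇒ E = (0, 1/2)
4. H lies on line ED with EH:HD = 4:3 ⇒ H = (4/7, 3/14)
5. Q is where the line through U parallel to XD meets line LH ⇒ Q = (3/8, -3/8)
Q = L + t·(H−L) with t = -7/4, so LQ:QH = t:(1−t) = -7/4:11/4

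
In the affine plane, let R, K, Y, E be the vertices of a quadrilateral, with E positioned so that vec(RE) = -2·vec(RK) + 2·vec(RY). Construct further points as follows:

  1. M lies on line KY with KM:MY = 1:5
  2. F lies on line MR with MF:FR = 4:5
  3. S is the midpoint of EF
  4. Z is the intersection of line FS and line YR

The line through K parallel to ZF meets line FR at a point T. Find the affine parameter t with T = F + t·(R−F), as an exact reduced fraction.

Work in coordinates with R = (0, 0), K = (1, 0), Y = (0, 1), E = (-2, 2).
1. M lies on line KY with KM:MY = 1:5 ⇒ M = (5/6, 1/6)
2. F lies on line MR with MF:FR = 4:5 ⇒ F = (25/54, 5/54)
3. S is the midpoint of EF ⇒ S = (-83/108, 113/108)
4. Z is the intersection of line FS and line YR ⇒ Z = (0, 60/133)
through K parallel to ZF: direction (25/54, -2575/7182); meets FR at T = (515/648, 103/648)
T = F + t·(R−F) with t = -43/60

t = -43/60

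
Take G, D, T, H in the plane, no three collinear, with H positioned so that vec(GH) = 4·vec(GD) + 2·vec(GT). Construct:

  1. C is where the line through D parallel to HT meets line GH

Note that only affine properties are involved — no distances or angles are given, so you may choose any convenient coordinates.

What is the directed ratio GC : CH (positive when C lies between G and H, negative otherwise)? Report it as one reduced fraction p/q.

Assign G = (0, 0), D = (1, 0), T = (0, 1), H = (4, 2) — the answer is frame-independent, so this choice is without loss of generality.
1. C is where the line through D parallel to HT meets line GH ⇒ C = (-1, -1/2)
C = G + t·(H−G) with t = -1/4, so GC:CH = t:(1−t) = -1/4:5/4

GC:CH = -1/5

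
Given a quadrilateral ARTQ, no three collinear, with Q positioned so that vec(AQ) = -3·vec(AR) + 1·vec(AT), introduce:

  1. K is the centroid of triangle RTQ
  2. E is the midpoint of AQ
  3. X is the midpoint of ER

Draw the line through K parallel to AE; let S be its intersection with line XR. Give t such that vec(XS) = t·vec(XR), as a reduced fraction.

t = 5/3

Assign A = (0, 0), R = (1, 0), T = (0, 1), Q = (-3, 1) — the answer is frame-independent, so this choice is without loss of generality.
1. K is the centroid of triangle RTQ ⇒ K = (-2/3, 2/3)
2. E is the midpoint of AQ ⇒ E = (-3/2, 1/2)
3. X is the midpoint of ER ⇒ X = (-1/4, 1/4)
through K parallel to AE: direction (-3/2, 1/2); meets XR at S = (11/6, -1/6)
S = X + t·(R−X) with t = 5/3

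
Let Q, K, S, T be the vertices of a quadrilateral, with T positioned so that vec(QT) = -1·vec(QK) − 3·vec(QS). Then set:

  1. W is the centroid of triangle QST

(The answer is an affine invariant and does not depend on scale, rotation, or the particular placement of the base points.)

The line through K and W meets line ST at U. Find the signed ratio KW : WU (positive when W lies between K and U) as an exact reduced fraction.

KW:WU = 14

Set Q = (0, 0), K = (1, 0), S = (0, 1), T = (-1, -3); any affine frame gives the same invariant.
1. W is the centroid of triangle QST ⇒ W = (-1/3, -2/3)
line KW meets ST at U = (-3/7, -5/7)
W = K + t·(U−K) with t = 14/15, so KW:WU = 14/15:1/15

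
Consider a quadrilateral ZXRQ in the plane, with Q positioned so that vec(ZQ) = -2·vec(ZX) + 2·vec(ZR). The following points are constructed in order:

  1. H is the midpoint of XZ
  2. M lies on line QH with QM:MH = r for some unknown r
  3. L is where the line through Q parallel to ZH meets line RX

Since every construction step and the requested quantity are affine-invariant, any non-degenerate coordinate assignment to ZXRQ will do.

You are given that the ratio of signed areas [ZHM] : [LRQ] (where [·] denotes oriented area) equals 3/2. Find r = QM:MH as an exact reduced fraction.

r = -5/3

Assign Z = (0, 0), X = (1, 0), R = (0, 1), Q = (-2, 2) — the answer is frame-independent, so this choice is without loss of generality.
1. H is the midpoint of XZ ⇒ H = (1/2, 0)
2. With QM:MH = r, write λ = r/(r+1) so M = Q + λ·(H−Q); M is affine-linear in λ
3. L is where the line through Q parallel to ZH meets line RX ⇒ L = (-1, 2)
Every point depending on M is an affine combination of M and λ-independent points, so each such coordinate is linear in λ; the λ² term in each signed area is a multiple of (H−Q)×(H−Q) = 0, so 2·[ZHM] and 2·[LRQ] are each linear in λ. Evaluating at λ=0 and λ=1:
  2·[ZHM] = −λ + 1,   2·[LRQ] = -1
So [ZHM]:[LRQ] = (−λ + 1) / (-1). Setting this equal to 3/2:
  −λ + 1 = 3/2·(-1)  ⇒  λ = 5/2
Then r = λ/(1−λ) = (5/2)/(-3/2) = -5/3. Check: with r = -5/3, M = (17/4, -3) and [ZHM]:[LRQ] = 3/2 as required.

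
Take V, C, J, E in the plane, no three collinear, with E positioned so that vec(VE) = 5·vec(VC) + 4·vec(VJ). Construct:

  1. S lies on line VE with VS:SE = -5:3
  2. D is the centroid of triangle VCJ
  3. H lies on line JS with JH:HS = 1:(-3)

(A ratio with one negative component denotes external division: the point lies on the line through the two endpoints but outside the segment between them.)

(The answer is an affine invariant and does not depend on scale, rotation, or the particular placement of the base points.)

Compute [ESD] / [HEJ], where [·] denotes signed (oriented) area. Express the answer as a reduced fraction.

Set V = (0, 0), C = (1, 0), J = (0, 1), E = (5, 4); any affine frame gives the same invariant.
1. S lies on line VE with VS:SE = -5:3 ⇒ S = (25/2, 10)
2. D is the centroid of triangle VCJ ⇒ D = (1/3, 1/3)
3. H lies on line JS with JH:HS = 1:(-3) ⇒ H = (-25/4, -7/2)
2·[ESD] = 1/2, 2·[HEJ] = 15/4
[ESD]:[HEJ] = 1/2:15/4 = 2/15

[ESD]:[HEJ] = 2/15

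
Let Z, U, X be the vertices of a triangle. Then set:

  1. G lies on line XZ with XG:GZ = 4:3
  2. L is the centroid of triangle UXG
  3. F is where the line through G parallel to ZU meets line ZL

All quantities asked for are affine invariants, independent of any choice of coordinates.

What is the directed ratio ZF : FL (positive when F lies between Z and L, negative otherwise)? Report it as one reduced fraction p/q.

Choose coordinates Z = (0, 0), U = (1, 0), X = (0, 1).
1. G lies on line XZ with XG:GZ = 4:3 ⇒ G = (0, 3/7)
2. L is the centroid of triangle UXG ⇒ L = (1/3, 10/21)
3. F is where the line through G parallel to ZU meets line ZL ⇒ F = (3/10, 3/7)
F = Z + t·(L−Z) with t = 9/10, so ZF:FL = t:(1−t) = 9/10:1/10

ZF:FL = 9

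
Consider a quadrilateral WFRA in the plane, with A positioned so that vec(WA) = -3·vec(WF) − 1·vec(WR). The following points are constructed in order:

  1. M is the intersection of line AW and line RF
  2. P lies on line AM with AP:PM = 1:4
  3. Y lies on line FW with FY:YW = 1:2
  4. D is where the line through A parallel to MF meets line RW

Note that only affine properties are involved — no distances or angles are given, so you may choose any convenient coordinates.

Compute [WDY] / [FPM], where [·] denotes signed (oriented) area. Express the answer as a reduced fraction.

[WDY]:[FPM] = -8/3

Work in coordinates with W = (0, 0), F = (1, 0), R = (0, 1), A = (-3, -1).
1. M is the intersection of line AW and line RF ⇒ M = (3/4, 1/4)
2. P lies on line AM with AP:PM = 1:4 ⇒ P = (-9/4, -3/4)
3. Y lies on line FW with FY:YW = 1:2 ⇒ Y = (2/3, 0)
4. D is where the line through A parallel to MF meets line RW ⇒ D = (0, -4)
2·[WDY] = 8/3, 2·[FPM] = -1
[WDY]:[FPM] = 8/3:-1 = -8/3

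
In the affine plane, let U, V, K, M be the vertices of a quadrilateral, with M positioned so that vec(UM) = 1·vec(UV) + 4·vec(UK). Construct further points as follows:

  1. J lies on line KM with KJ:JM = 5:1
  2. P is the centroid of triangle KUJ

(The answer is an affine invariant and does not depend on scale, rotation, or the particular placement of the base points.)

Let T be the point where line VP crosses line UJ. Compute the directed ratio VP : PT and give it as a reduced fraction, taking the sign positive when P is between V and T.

Work in coordinates with U = (0, 0), V = (1, 0), K = (0, 1), M = (1, 4).
1. J lies on line KM with KJ:JM = 5:1 ⇒ J = (5/6, 7/2)
2. P is the centroid of triangle KUJ ⇒ P = (5/18, 3/2)
line VP meets UJ at T = (45/136, 189/136)
P = V + t·(T−V) with t = 68/63, so VP:PT = 68/63:-5/63

VP:PT = -68/5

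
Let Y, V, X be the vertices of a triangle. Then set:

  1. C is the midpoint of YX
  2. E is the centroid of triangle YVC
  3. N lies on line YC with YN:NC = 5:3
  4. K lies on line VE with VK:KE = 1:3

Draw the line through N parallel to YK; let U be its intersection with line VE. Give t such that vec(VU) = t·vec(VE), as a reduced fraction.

Set Y = (0, 0), V = (1, 0), X = (0, 1); any affine frame gives the same invariant.
1. C is the midpoint of YX ⇒ C = (0, 1/2)
2. E is the centroid of triangle YVC ⇒ E = (1/3, 1/6)
3. N lies on line YC with YN:NC = 5:3 ⇒ N = (0, 5/16)
4. K lies on line VE with VK:KE = 1:3 ⇒ K = (5/6, 1/24)
through N parallel to YK: direction (5/6, 1/24); meets VE at U = (-5/24, 29/96)
U = V + t·(E−V) with t = 29/16

t = 29/16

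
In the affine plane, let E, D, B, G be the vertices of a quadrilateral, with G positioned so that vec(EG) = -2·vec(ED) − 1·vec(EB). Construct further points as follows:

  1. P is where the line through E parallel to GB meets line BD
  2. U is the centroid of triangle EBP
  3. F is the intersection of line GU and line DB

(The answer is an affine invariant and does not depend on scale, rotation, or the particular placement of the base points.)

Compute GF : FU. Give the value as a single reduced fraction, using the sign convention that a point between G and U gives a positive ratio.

Work in coordinates with E = (0, 0), D = (1, 0), B = (0, 1), G = (-2, -1).
1. P is where the line through E parallel to GB meets line BD ⇒ P = (1/2, 1/2)
2. U is the centroid of triangle EBP ⇒ U = (1/6, 1/2)
3. F is the intersection of line GU and line DB ⇒ F = (4/11, 7/11)
F = G + t·(U−G) with t = 12/11, so GF:FU = t:(1−t) = 12/11:-1/11

GF:FU = -12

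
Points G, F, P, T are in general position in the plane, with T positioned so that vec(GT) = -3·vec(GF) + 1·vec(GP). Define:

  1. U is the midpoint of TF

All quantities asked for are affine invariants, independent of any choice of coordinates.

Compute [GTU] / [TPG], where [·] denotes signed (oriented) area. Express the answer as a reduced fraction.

[GTU]:[TPG] = 1/6

Work in coordinates with G = (0, 0), F = (1, 0), P = (0, 1), T = (-3, 1).
1. U is the midpoint of TF ⇒ U = (-1, 1/2)
2·[GTU] = -1/2, 2·[TPG] = -3
[GTU]:[TPG] = -1/2:-3 = 1/6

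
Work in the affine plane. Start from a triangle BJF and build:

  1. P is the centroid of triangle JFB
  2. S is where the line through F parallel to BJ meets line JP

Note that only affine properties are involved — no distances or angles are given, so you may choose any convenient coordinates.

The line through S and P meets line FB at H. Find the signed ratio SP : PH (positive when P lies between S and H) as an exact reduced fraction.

Work in coordinates with B = (0, 0), J = (1, 0), F = (0, 1).
1. P is the centroid of triangle JFB ⇒ P = (1/3, 1/3)
2. S is where the line through F parallel to BJ meets line JP ⇒ S = (-1, 1)
line SP meets FB at H = (0, 1/2)
P = S + t·(H−S) with t = 4/3, so SP:PH = 4/3:-1/3

SP:PH = -4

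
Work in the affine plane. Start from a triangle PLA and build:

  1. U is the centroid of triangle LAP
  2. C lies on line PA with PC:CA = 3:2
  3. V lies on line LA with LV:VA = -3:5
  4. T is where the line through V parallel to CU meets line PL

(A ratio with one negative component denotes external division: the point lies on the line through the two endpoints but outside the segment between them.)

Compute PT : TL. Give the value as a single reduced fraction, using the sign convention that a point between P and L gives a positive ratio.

Assign P = (0, 0), L = (1, 0), A = (0, 1) — the answer is frame-independent, so this choice is without loss of generality.
1. U is the centroid of triangle LAP ⇒ U = (1/3, 1/3)
2. C lies on line PA with PC:CA = 3:2 ⇒ C = (0, 3/5)
3. V lies on line LA with LV:VA = -3:5 ⇒ V = (5/2, -3/2)
4. T is where the line through V parallel to CU meets line PL ⇒ T = (5/8, 0)
T = P + t·(L−P) with t = 5/8, so PT:TL = t:(1−t) = 5/8:3/8

PT:TL = 5/3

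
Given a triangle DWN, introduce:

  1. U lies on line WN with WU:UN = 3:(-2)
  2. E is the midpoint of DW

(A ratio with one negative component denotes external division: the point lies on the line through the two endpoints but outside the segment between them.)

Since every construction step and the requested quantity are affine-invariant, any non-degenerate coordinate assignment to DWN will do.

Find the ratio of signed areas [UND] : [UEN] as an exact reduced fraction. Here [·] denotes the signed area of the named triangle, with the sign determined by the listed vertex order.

[UND]:[UEN] = -2

Work in coordinates with D = (0, 0), W = (1, 0), N = (0, 1).
1. U lies on line WN with WU:UN = 3:(-2) ⇒ U = (-2, 3)
2. E is the midpoint of DW ⇒ E = (1/2, 0)
2·[UND] = -2, 2·[UEN] = 1
[UND]:[UEN] = -2:1 = -2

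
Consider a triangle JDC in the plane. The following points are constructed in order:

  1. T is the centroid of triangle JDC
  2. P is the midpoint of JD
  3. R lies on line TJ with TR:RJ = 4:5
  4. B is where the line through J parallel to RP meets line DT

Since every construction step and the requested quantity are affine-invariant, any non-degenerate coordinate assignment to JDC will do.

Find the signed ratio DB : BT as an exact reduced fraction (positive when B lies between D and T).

DB:BT = -10/9

Work in coordinates with J = (0, 0), D = (1, 0), C = (0, 1).
1. T is the centroid of triangle JDC ⇒ T = (1/3, 1/3)
2. P is the midpoint of JD ⇒ P = (1/2, 0)
3. R lies on line TJ with TR:RJ = 4:5 ⇒ R = (5/27, 5/27)
4. B is where the line through J parallel to RP meets line DT ⇒ B = (-17/3, 10/3)
B = D + t·(T−D) with t = 10, so DB:BT = t:(1−t) = 10:-9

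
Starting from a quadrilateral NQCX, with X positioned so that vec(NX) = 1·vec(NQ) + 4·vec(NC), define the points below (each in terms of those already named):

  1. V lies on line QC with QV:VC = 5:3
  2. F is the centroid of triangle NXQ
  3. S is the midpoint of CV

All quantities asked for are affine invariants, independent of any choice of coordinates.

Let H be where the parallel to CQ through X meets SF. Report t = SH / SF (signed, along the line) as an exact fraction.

Assign N = (0, 0), Q = (1, 0), C = (0, 1), X = (1, 4) — the answer is frame-independent, so this choice is without loss of generality.
1. V lies on line QC with QV:VC = 5:3 ⇒ V = (3/8, 5/8)
2. F is the centroid of triangle NXQ ⇒ F = (2/3, 4/3)
3. S is the midpoint of CV ⇒ S = (3/16, 13/16)
through X parallel to CQ: direction (1, -1); meets SF at H = (101/48, 139/48)
H = S + t·(F−S) with t = 4

t = 4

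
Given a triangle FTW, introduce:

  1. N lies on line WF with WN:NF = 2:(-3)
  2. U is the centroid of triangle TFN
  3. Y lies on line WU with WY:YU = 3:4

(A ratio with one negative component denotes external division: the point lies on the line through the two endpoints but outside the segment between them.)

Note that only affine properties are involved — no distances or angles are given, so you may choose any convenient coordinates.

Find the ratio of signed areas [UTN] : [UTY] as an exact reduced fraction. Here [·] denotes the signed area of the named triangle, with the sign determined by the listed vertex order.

Work in coordinates with F = (0, 0), T = (1, 0), W = (0, 1).
1. N lies on line WF with WN:NF = 2:(-3) ⇒ N = (0, 3)
2. U is the centroid of triangle TFN ⇒ U = (1/3, 1)
3. Y lies on line WU with WY:YU = 3:4 ⇒ Y = (1/7, 1)
2·[UTN] = 1, 2·[UTY] = -4/21
[UTN]:[UTY] = 1:-4/21 = -21/4

[UTN]:[UTY] = -21/4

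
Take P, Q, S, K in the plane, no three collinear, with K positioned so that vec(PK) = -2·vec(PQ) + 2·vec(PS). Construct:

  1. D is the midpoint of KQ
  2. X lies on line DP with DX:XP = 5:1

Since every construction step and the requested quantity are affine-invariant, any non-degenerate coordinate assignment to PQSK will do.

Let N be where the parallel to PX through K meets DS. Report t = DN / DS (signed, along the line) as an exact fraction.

t = -2

Work in coordinates with P = (0, 0), Q = (1, 0), S = (0, 1), K = (-2, 2).
1. D is the midpoint of KQ ⇒ D = (-1/2, 1)
2. X lies on line DP with DX:XP = 5:1 ⇒ X = (-1/12, 1/6)
through K parallel to PX: direction (-1/12, 1/6); meets DS at N = (-3/2, 1)
N = D + t·(S−D) with t = -2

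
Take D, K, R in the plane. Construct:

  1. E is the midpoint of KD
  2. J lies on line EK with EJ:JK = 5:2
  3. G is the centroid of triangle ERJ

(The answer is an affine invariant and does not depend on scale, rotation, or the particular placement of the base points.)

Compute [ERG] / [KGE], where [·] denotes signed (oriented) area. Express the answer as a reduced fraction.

Work in coordinates with D = (0, 0), K = (1, 0), R = (0, 1).
1. E is the midpoint of KD ⇒ E = (1/2, 0)
2. J lies on line EK with EJ:JK = 5:2 ⇒ J = (6/7, 0)
3. G is the centroid of triangle ERJ ⇒ G = (19/42, 1/3)
2·[ERG] = -5/42, 2·[KGE] = 1/6
[ERG]:[KGE] = -5/42:1/6 = -5/7

[ERG]:[KGE] = -5/7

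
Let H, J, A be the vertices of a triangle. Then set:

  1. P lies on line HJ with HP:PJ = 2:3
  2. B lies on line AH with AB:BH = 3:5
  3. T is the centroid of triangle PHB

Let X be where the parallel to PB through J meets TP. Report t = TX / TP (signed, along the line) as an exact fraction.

t = 11/2

Set H = (0, 0), J = (1, 0), A = (0, 1); any affine frame gives the same invariant.
1. P lies on line HJ with HP:PJ = 2:3 ⇒ P = (2/5, 0)
2. B lies on line AH with AB:BH = 3:5 ⇒ B = (0, 5/8)
3. T is the centroid of triangle PHB ⇒ T = (2/15, 5/24)
through J parallel to PB: direction (-2/5, 5/8); meets TP at X = (8/5, -15/16)
X = T + t·(P−T) with t = 11/2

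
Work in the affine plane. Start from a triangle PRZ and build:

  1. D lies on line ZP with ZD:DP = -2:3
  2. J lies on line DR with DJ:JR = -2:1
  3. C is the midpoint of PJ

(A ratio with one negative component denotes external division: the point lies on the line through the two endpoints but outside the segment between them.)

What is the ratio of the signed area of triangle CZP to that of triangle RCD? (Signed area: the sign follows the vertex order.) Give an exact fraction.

[CZP]:[RCD] = -2/3

Choose coordinates P = (0, 0), R = (1, 0), Z = (0, 1).
1. D lies on line ZP with ZD:DP = -2:3 ⇒ D = (0, 3)
2. J lies on line DR with DJ:JR = -2:1 ⇒ J = (2, -3)
3. C is the midpoint of PJ ⇒ C = (1, -3/2)
2·[CZP] = 1, 2·[RCD] = -3/2
[CZP]:[RCD] = 1:-3/2 = -2/3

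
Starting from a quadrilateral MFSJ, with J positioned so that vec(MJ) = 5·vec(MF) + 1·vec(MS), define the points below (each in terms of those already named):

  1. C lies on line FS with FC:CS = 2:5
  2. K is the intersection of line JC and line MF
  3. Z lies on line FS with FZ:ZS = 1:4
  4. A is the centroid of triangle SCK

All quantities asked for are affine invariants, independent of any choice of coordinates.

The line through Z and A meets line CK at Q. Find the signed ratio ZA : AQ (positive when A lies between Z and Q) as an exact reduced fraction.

ZA:AQ = -34/25

Assign M = (0, 0), F = (1, 0), S = (0, 1), J = (5, 1) — the answer is frame-independent, so this choice is without loss of generality.
1. C lies on line FS with FC:CS = 2:5 ⇒ C = (5/7, 2/7)
2. K is the intersection of line JC and line MF ⇒ K = (-1, 0)
3. Z lies on line FS with FZ:ZS = 1:4 ⇒ Z = (4/5, 1/5)
4. A is the centroid of triangle SCK ⇒ A = (-2/21, 3/7)
line ZA meets CK at Q = (67/119, 31/119)
A = Z + t·(Q−Z) with t = 34/9, so ZA:AQ = 34/9:-25/9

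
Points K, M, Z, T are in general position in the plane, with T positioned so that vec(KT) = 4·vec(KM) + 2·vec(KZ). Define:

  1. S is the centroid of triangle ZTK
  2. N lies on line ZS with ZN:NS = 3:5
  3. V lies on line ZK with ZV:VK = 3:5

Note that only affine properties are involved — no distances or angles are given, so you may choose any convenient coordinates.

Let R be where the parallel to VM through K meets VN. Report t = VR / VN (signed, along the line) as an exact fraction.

Assign K = (0, 0), M = (1, 0), Z = (0, 1), T = (4, 2) — the answer is frame-independent, so this choice is without loss of generality.
1. S is the centroid of triangle ZTK ⇒ S = (4/3, 1)
2. N lies on line ZS with ZN:NS = 3:5 ⇒ N = (1/2, 1)
3. V lies on line ZK with ZV:VK = 3:5 ⇒ V = (0, 5/8)
through K parallel to VM: direction (1, -5/8); meets VN at R = (-5/11, 25/88)
R = V + t·(N−V) with t = -10/11

t = -10/11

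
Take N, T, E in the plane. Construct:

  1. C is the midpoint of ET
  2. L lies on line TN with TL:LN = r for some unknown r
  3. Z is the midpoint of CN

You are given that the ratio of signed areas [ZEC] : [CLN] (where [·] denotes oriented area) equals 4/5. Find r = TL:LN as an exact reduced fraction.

Choose coordinates N = (0, 0), T = (1, 0), E = (0, 1).
1. C is the midpoint of ET ⇒ C = (1/2, 1/2)
2. With TL:LN = r, write λ = r/(r+1) so L = T + λ·(N−T); L is affine-linear in λ
3. Z is the midpoint of CN ⇒ Z = (1/4, 1/4)
Every point depending on L is an affine combination of L and λ-independent points, so each such coordinate is linear in λ; the λ² term in each signed area is a multiple of (N−T)×(N−T) = 0, so 2·[ZEC] and 2·[CLN] are each linear in λ. Evaluating at λ=0 and λ=1:
  2·[ZEC] = -1/4,   2·[CLN] = 1/2·λ − 1/2
So [ZEC]:[CLN] = (-1/4) / (1/2·λ − 1/2). Setting this equal to 4/5:
  -1/4 = 4/5·(1/2·λ − 1/2)  ⇒  λ = 3/8
Then r = λ/(1−λ) = (3/8)/(5/8) = 3/5. Check: with r = 3/5, L = (5/8, 0) and [ZEC]:[CLN] = 4/5 as required.

r = 3/5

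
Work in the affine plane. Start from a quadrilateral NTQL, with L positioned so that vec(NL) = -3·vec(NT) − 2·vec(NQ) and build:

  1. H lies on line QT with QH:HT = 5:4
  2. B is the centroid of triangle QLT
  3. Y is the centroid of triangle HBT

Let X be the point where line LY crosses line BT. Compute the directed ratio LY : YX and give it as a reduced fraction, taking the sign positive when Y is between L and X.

Choose coordinates N = (0, 0), T = (1, 0), Q = (0, 1), L = (-3, -2).
1. H lies on line QT with QH:HT = 5:4 ⇒ H = (5/9, 4/9)
2. B is the centroid of triangle QLT ⇒ B = (-2/3, -1/3)
3. Y is the centroid of triangle HBT ⇒ Y = (8/27, 1/27)
line LY meets BT at X = (-4/31, -7/31)
Y = L + t·(X−L) with t = 31/27, so LY:YX = 31/27:-4/27

LY:YX = -31/4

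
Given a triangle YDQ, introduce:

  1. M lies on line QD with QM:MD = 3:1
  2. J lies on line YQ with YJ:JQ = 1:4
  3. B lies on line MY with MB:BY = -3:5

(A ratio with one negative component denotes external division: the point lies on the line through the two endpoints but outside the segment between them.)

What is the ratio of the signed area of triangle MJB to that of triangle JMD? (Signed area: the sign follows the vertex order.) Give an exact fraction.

[MJB]:[JMD] = 9/8

Work in coordinates with Y = (0, 0), D = (1, 0), Q = (0, 1).
1. M lies on line QD with QM:MD = 3:1 ⇒ M = (3/4, 1/4)
2. J lies on line YQ with YJ:JQ = 1:4 ⇒ J = (0, 1/5)
3. B lies on line MY with MB:BY = -3:5 ⇒ B = (15/8, 5/8)
2·[MJB] = -9/40, 2·[JMD] = -1/5
[MJB]:[JMD] = -9/40:-1/5 = 9/8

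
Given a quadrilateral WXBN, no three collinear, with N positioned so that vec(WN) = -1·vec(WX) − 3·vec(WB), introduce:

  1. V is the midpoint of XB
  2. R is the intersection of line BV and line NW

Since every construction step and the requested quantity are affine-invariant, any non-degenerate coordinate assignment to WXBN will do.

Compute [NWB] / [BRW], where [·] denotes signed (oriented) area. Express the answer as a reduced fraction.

Set W = (0, 0), X = (1, 0), B = (0, 1), N = (-1, -3); any affine frame gives the same invariant.
1. V is the midpoint of XB ⇒ V = (1/2, 1/2)
2. R is the intersection of line BV and line NW ⇒ R = (1/4, 3/4)
2·[NWB] = 1, 2·[BRW] = -1/4
[NWB]:[BRW] = 1:-1/4 = -4

[NWB]:[BRW] = -4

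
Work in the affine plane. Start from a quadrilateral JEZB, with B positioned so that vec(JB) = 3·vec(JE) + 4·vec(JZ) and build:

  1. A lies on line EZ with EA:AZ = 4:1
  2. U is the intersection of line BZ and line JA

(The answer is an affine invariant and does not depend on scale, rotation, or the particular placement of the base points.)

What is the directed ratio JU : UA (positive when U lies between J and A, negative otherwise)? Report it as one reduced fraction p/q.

Assign J = (0, 0), E = (1, 0), Z = (0, 1), B = (3, 4) — the answer is frame-independent, so this choice is without loss of generality.
1. A lies on line EZ with EA:AZ = 4:1 ⇒ A = (1/5, 4/5)
2. U is the intersection of line BZ and line JA ⇒ U = (1/3, 4/3)
U = J + t·(A−J) with t = 5/3, so JU:UA = t:(1−t) = 5/3:-2/3

JU:UA = -5/2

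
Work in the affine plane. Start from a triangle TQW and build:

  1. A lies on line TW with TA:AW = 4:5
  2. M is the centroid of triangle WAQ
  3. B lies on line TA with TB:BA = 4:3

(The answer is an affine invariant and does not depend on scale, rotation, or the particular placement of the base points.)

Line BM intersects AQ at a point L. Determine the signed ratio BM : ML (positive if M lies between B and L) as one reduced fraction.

BM:ML = -71/35

Set T = (0, 0), Q = (1, 0), W = (0, 1); any affine frame gives the same invariant.
1. A lies on line TW with TA:AW = 4:5 ⇒ A = (0, 4/9)
2. M is the centroid of triangle WAQ ⇒ M = (1/3, 13/27)
3. B lies on line TA with TB:BA = 4:3 ⇒ B = (0, 16/63)
line BM meets AQ at L = (12/71, 236/639)
M = B + t·(L−B) with t = 71/36, so BM:ML = 71/36:-35/36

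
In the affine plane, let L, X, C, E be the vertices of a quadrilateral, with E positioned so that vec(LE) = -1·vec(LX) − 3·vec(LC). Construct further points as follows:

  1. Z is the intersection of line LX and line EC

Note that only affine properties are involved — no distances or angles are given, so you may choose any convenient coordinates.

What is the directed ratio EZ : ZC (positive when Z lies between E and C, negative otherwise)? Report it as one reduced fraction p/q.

EZ:ZC = 3

Set L = (0, 0), X = (1, 0), C = (0, 1), E = (-1, -3); any affine frame gives the same invariant.
1. Z is the intersection of line LX and line EC ⇒ Z = (-1/4, 0)
Z = E + t·(C−E) with t = 3/4, so EZ:ZC = t:(1−t) = 3/4:1/4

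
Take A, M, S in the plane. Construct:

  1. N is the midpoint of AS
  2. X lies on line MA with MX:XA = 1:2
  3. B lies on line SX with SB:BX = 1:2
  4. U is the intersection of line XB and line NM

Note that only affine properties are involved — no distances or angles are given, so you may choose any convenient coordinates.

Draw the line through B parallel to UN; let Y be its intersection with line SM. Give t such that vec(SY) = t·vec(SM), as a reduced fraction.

t = 4/9

Set A = (0, 0), M = (1, 0), S = (0, 1); any affine frame gives the same invariant.
1. N is the midpoint of AS ⇒ N = (0, 1/2)
2. X lies on line MA with MX:XA = 1:2 ⇒ X = (2/3, 0)
3. B lies on line SX with SB:BX = 1:2 ⇒ B = (2/9, 2/3)
4. U is the intersection of line XB and line NM ⇒ U = (1/2, 1/4)
through B parallel to UN: direction (-1/2, 1/4); meets SM at Y = (4/9, 5/9)
Y = S + t·(M−S) with t = 4/9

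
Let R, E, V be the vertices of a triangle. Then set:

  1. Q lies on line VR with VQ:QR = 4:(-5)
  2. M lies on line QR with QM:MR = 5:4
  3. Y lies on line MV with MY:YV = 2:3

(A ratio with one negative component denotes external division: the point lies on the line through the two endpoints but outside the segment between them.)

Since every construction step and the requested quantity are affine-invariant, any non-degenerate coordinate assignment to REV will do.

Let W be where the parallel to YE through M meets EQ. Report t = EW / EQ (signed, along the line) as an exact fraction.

t = 22/147

Choose coordinates R = (0, 0), E = (1, 0), V = (0, 1).
1. Q lies on line VR with VQ:QR = 4:(-5) ⇒ Q = (0, 5)
2. M lies on line QR with QM:MR = 5:4 ⇒ M = (0, 20/9)
3. Y lies on line MV with MY:YV = 2:3 ⇒ Y = (0, 26/15)
through M parallel to YE: direction (1, -26/15); meets EQ at W = (125/147, 110/147)
W = E + t·(Q−E) with t = 22/147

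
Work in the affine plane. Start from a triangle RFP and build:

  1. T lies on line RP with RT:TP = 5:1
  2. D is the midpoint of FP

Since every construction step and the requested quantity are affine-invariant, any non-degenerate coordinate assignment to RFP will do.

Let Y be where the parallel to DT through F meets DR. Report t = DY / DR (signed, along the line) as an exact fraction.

t = 1/5

Work in coordinates with R = (0, 0), F = (1, 0), P = (0, 1).
1. T lies on line RP with RT:TP = 5:1 ⇒ T = (0, 5/6)
2. D is the midpoint of FP ⇒ D = (1/2, 1/2)
through F parallel to DT: direction (-1/2, 1/3); meets DR at Y = (2/5, 2/5)
Y = D + t·(R−D) with t = 1/5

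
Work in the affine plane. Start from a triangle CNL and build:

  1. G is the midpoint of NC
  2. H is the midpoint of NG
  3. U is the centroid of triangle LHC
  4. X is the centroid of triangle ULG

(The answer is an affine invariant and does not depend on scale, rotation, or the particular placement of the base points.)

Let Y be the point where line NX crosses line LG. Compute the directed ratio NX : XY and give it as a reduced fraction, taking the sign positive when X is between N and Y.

Assign C = (0, 0), N = (1, 0), L = (0, 1) — the answer is frame-independent, so this choice is without loss of generality.
1. G is the midpoint of NC ⇒ G = (1/2, 0)
2. H is the midpoint of NG ⇒ H = (3/4, 0)
3. U is the centroid of triangle LHC ⇒ U = (1/4, 1/3)
4. X is the centroid of triangle ULG ⇒ X = (1/4, 4/9)
line NX meets LG at Y = (11/38, 8/19)
X = N + t·(Y−N) with t = 19/18, so NX:XY = 19/18:-1/18

NX:XY = -19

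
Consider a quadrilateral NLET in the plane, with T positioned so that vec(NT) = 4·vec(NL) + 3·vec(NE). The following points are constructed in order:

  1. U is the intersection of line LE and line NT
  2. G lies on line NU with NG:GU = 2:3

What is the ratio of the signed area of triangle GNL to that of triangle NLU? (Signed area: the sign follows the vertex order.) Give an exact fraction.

Work in coordinates with N = (0, 0), L = (1, 0), E = (0, 1), T = (4, 3).
1. U is the intersection of line LE and line NT ⇒ U = (4/7, 3/7)
2. G lies on line NU with NG:GU = 2:3 ⇒ G = (8/35, 6/35)
2·[GNL] = 6/35, 2·[NLU] = 3/7
[GNL]:[NLU] = 6/35:3/7 = 2/5

[GNL]:[NLU] = 2/5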